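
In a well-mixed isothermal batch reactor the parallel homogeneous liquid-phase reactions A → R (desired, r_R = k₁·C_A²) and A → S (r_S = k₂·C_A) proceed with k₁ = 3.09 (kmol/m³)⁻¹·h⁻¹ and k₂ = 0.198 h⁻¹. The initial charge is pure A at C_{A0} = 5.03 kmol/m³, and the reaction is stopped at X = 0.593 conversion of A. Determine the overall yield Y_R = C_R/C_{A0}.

0.582

C_A = C_{A0}(1−X) = 2.047 kmol/m³.
Along a PFR/batch, dC_S/dC_A = −r_S/(r_R+r_S) = −k₂/(k₂+k₁·C_A).
Integrating from C_{A0} to C_A: C_S = (0.198/3.09)·ln[(0.198+3.09·5.03)/(0.198+3.09·2.05)] = 0.06408·ln(15.74/6.524) = 0.05644 kmol/m³.
Then C_R = (C_{A0}−C_A) − C_S = 2.983 − 0.05644 = 2.926 kmol/m³.
Y_R = C_R/C_{A0} = 2.926/5.03 = 0.582.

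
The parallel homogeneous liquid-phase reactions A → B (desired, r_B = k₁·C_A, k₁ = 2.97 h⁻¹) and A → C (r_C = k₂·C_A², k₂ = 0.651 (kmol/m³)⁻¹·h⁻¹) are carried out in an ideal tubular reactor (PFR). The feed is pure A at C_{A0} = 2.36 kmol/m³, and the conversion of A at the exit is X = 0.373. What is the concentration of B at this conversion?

0.621 kmol/m³

C_A = C_{A0}(1−X) = 1.480 kmol/m³.
Along a PFR/batch, dC_B/dC_A = −r_B/(r_B+r_C) = −k₁/(k₁+k₂·C_A).
Integrating from C_{A0} to C_A: C_B = (2.97/0.651)·ln[(2.97+0.651·2.36)/(2.97+0.651·1.48)] = 4.562·ln(4.506/3.933) = 0.6205 kmol/m³.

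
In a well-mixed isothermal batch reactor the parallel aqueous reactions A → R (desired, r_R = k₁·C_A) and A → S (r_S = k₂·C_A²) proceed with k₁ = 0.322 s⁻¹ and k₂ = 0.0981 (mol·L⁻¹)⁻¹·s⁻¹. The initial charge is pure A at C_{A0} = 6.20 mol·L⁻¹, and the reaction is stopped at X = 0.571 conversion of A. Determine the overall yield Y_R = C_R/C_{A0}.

C_A = C_{A0}(1−X) = 2.660 mol·L⁻¹.
Along a PFR/batch, dC_R/dC_A = −r_R/(r_R+r_S) = −k₁/(k₁+k₂·C_A).
Integrating from C_{A0} to C_A: C_R = (0.322/0.0981)·ln[(0.322+0.0981·6.20)/(0.322+0.0981·2.66)] = 3.282·ln(0.9302/0.5829) = 1.534 mol·L⁻¹.
Y_R = C_R/C_{A0} = 1.534/6.20 = 0.247.

0.247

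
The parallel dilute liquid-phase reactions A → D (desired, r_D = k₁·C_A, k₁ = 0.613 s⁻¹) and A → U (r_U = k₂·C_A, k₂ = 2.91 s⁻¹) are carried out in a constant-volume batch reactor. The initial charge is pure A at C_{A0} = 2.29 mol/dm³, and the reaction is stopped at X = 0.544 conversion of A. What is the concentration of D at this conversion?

C_A = C_{A0}(1−X) = 1.044 mol/dm³.
Both paths are first order in A, so the instantaneous fraction to D is constant: dC_D/d(−C_A) = k₁/(k₁+k₂) = 0.1740.
C_D = 0.1740·(C_{A0}−C_A) = 0.1740×1.246 = 0.217 mol/dm³.

0.217 mol/dm³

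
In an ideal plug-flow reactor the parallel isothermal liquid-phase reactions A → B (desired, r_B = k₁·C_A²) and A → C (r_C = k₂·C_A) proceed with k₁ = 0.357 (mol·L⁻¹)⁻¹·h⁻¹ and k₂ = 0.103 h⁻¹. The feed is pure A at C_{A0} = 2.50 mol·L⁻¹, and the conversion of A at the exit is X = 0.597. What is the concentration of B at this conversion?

C_A = C_{A0}(1−X) = 1.008 mol·L⁻¹.
Along a PFR/batch, dC_C/dC_A = −r_C/(r_B+r_C) = −k₂/(k₂+k₁·C_A).
Integrating from C_{A0} to C_A: C_C = (0.103/0.357)·ln[(0.103+0.357·2.50)/(0.103+0.357·1.01)] = 0.2885·ln(0.9955/0.4627) = 0.2211 mol·L⁻¹.
Then C_B = (C_{A0}−C_A) − C_C = 1.492 − 0.2211 = 1.271 mol·L⁻¹.

1.27 mol·L⁻¹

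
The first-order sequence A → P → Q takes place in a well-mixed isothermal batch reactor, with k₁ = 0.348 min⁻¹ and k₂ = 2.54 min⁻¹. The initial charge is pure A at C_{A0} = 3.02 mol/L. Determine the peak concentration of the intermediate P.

0.302 mol/L

At the optimum, C_{P,max}/C_{A0} = (k₁/k₂)^[k₂/(k₂−k₁)].
= (0.348/2.54)^(2.54/(2.54−0.348)) = (0.1370)^(1.159) = 0.09993.
C_{P,max} = 0.09993×3.02 = 0.302 mol/L.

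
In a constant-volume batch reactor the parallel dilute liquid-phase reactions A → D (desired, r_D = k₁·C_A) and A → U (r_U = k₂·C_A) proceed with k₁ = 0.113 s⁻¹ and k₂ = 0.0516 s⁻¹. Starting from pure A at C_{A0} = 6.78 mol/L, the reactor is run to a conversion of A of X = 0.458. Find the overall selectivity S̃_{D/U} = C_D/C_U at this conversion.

C_A = C_{A0}(1−X) = 3.675 mol/L.
Both paths are first order in A, so the instantaneous fraction to D is constant: dC_D/d(−C_A) = k₁/(k₁+k₂) = 0.6865.
C_D = 0.6865·(C_{A0}−C_A) = 0.6865×3.105 = 2.13 mol/L.
C_U = (C_{A0}−C_A)−C_D = 0.9735 mol/L; S̃_{D/U} = 2.132/0.9735 = 2.19.

2.19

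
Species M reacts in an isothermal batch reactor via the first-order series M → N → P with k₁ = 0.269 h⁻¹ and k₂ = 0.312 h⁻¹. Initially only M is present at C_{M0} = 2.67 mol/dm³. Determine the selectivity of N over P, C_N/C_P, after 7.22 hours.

0.388

For first-order series with pure M initially, C_N(t) = k₁C_{M0}/(k₂−k₁)·(e^(−k₁t) − e^(−k₂t)).
e^(−k₁t) = e^(−0.269×7.22) = e^(−1.942) = 0.1434; e^(−k₂t) = e^(−2.253) = 0.1051.
C_N = 0.269×2.67/(0.312−0.269) × (0.1434−0.1051) = 16.70×0.03827 = 0.6392 mol/dm³.
C_M = C_{M0}e^(−k₁t) = 0.3829 mol/dm³, so C_P = C_{M0}−C_M−C_N = 1.648 mol/dm³; C_N/C_P = 0.388.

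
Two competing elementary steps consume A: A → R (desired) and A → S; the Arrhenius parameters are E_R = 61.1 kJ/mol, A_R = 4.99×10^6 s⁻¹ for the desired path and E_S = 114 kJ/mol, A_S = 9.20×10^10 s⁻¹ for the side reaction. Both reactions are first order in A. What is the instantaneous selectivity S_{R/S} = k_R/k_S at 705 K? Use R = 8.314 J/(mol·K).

0.451

With equal orders, S_{R/S} = k_R/k_S = (A_R/A_S)·exp[(E_S−E_R)/(RT)].
(E_S−E_R)/(RT) = (114−61.1)×10³/(8.314×705) = 52900/5861 = 9.025.
k_R/k_S = (4.99×10^6/9.20×10^10)·exp(9.025) = 5.424×10^-5 × 8310 = 0.451.
Since E_R < E_S, lowering the temperature improves selectivity toward R.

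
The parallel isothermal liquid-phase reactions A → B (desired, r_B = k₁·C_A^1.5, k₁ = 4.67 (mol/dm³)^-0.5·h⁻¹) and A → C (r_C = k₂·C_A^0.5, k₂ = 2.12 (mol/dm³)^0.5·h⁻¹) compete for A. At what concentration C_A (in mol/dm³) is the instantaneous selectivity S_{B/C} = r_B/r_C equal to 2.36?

1.07 mol/dm³

S_{B/C} = (k₁/k₂)·C_A ⇒ C_A = S·k₂/k₁.
= 2.36×2.12/4.67 = 1.07 mol/dm³.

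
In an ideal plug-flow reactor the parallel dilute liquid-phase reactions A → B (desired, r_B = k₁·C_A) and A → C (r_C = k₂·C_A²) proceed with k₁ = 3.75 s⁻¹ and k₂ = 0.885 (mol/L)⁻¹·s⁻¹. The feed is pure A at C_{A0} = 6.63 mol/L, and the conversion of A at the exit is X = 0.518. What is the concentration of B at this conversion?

1.61 mol/L

C_A = C_{A0}(1−X) = 3.196 mol/L.
Along a PFR/batch, dC_B/dC_A = −r_B/(r_B+r_C) = −k₁/(k₁+k₂·C_A).
Integrating from C_{A0} to C_A: C_B = (3.75/0.885)·ln[(3.75+0.885·6.63)/(3.75+0.885·3.20)] = 4.237·ln(9.618/6.578) = 1.609 mol/L.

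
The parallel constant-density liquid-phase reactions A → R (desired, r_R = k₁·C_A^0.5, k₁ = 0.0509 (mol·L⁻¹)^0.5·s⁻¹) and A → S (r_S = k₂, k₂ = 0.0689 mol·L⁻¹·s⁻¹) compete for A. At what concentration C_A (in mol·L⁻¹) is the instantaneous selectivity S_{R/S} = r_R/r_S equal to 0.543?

S_{R/S} = (k₁/k₂)·C_A^0.5 ⇒ C_A = (S·k₂/k₁)^(2).
= (0.543×0.0689/0.0509)^(2) = (0.7350)^(2) = 0.540 mol·L⁻¹.

0.540 mol·L⁻¹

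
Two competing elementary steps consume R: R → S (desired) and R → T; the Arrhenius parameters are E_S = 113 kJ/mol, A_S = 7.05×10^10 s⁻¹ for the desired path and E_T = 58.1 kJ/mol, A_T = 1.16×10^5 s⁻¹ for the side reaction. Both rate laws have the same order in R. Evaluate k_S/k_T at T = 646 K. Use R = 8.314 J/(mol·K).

22.1

k_S/k_T = (A_S/A_T)·exp[−(E_S−E_T)/(RT)] = (A_S/A_T)·exp[(E_T−E_S)/(RT)].
(E_T−E_S)/(RT) = (58.1−113)×10³/(8.314×646) = -54900/5371 = -10.22.
k_S/k_T = (7.05×10^10/1.16×10^5)·exp(-10.22) = 6.078×10^5 × 3.637×10^-5 = 22.1.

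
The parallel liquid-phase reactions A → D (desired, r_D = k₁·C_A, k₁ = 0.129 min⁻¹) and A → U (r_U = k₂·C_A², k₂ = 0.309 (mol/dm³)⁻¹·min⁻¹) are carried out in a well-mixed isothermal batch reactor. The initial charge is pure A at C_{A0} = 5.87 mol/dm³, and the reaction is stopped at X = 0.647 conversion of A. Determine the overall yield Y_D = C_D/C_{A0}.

0.0659

C_A = C_{A0}(1−X) = 2.072 mol/dm³.
Along a PFR/batch, dC_D/dC_A = −r_D/(r_D+r_U) = −k₁/(k₁+k₂·C_A).
Integrating from C_{A0} to C_A: C_D = (0.129/0.309)·ln[(0.129+0.309·5.87)/(0.129+0.309·2.07)] = 0.4175·ln(1.943/0.7693) = 0.3868 mol/dm³.
Y_D = C_D/C_{A0} = 0.3868/5.87 = 0.0659.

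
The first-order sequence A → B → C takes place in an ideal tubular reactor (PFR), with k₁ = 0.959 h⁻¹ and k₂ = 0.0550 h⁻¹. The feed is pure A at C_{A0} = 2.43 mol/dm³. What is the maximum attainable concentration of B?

2.04 mol/dm³

Evaluating C_B at τ_opt = ln(k₂/k₁)/(k₂−k₁) gives C_{B,max}/C_{A0} = (k₁/k₂)^[k₂/(k₂−k₁)].
= (0.959/0.0550)^(0.0550/(0.0550−0.959)) = (17.44)^(-0.06084) = 0.8404.
C_{B,max} = 0.8404×2.43 = 2.04 mol/dm³.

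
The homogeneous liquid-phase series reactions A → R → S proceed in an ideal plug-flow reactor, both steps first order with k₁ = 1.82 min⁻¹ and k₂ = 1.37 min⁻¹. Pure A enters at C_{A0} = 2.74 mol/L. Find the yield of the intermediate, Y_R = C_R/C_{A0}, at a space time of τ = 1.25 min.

0.314

Solving the coupled first-order balances gives C_R(τ) = [k₁/(k₂−k₁)]·C_{A0}·(e^(−k₁τ) − e^(−k₂τ)).
e^(−k₁τ) = e^(−1.82×1.25) = e^(−2.275) = 0.1028; e^(−k₂τ) = e^(−1.713) = 0.1804.
C_R = 1.82×2.74/(1.37−1.82) × (0.1028−0.1804) = (-11.08)×(-0.07762) = 0.8601 mol/L.
Y_R = C_R/C_{A0} = 0.8601/2.74 = 0.314.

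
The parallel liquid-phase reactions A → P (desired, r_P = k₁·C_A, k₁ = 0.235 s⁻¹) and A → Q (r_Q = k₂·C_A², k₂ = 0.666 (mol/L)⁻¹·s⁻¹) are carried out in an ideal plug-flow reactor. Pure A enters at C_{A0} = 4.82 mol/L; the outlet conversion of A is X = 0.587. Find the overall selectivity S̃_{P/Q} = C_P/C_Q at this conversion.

C_A = C_{A0}(1−X) = 1.991 mol/L.
Along a PFR/batch, dC_P/dC_A = −r_P/(r_P+r_Q) = −k₁/(k₁+k₂·C_A).
Integrating from C_{A0} to C_A: C_P = (0.235/0.666)·ln[(0.235+0.666·4.82)/(0.235+0.666·1.99)] = 0.3529·ln(3.445/1.561) = 0.2794 mol/L.
C_Q = (C_{A0}−C_A)−C_P = 2.550 mol/L; S̃_{P/Q} = 0.2794/2.550 = 0.110.

0.110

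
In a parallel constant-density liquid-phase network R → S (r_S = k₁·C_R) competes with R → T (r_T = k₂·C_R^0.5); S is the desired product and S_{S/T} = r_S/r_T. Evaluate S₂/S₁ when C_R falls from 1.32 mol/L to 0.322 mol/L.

S_{S/T} = (k₁/k₂)·C_R^0.5, so S₂/S₁ = (C_{R,2}/C_{R,1})^0.5.
= (0.322/1.32)^0.5 = (0.2439)^0.5 = 0.494.
Selectivity toward S falls as C_R falls — high-concentration operation is favoured.

0.494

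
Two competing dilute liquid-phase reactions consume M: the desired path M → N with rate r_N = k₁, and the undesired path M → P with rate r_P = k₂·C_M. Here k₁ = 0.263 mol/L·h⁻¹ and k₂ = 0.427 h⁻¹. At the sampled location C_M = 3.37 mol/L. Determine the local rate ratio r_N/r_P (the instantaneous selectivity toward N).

0.183

S_{N/P} = r_N/r_P = (k₁)/(k₂·C_M) = (k₁/k₂)·C_M⁻¹.
= (0.263) / (0.427×3.370) = 0.2630/1.439 = 0.183.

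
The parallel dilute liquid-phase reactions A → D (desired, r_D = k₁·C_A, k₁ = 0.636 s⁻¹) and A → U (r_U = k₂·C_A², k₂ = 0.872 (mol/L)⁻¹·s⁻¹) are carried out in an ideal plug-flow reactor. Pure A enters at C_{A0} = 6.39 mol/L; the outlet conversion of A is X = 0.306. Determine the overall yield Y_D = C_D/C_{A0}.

C_A = C_{A0}(1−X) = 4.435 mol/L.
Along a PFR/batch, dC_D/dC_A = −r_D/(r_D+r_U) = −k₁/(k₁+k₂·C_A).
Integrating from C_{A0} to C_A: C_D = (0.636/0.872)·ln[(0.636+0.872·6.39)/(0.636+0.872·4.43)] = 0.7294·ln(6.208/4.503) = 0.2342 mol/L.
Y_D = C_D/C_{A0} = 0.2342/6.39 = 0.0367.

0.0367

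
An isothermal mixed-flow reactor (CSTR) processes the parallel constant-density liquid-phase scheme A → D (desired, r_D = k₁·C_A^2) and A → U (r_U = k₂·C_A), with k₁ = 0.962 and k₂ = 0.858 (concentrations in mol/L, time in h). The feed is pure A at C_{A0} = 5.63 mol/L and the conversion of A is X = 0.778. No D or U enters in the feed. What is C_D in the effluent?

2.56 mol/L

Exit C_A = C_{A0}(1−X) = 5.63×0.222 = 1.250 mol/L.
Rates in a CSTR are evaluated at the outlet concentration: r_D = 0.962×1.250^2 = 1.503, r_U = 0.858×1.250 = 1.072.
Fraction of consumed A going to D: r_D/(r_D+r_U) = 0.5836.
C_D = 0.5836·C_{A0}·X = 0.5836×5.63×0.778 = 2.56 mol/L.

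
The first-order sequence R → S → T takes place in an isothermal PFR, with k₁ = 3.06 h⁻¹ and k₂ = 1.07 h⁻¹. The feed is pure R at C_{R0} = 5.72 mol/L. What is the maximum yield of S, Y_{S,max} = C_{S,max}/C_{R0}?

0.568

At the optimum, C_{S,max}/C_{R0} = (k₁/k₂)^[k₂/(k₂−k₁)].
= (3.06/1.07)^(1.07/(1.07−3.06)) = (2.860)^(-0.5377) = 0.5684.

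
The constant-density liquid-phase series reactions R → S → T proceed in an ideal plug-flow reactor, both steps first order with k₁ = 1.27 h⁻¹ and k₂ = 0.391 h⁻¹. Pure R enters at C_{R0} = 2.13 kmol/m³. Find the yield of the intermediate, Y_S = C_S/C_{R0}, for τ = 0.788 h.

0.531

For first-order series with pure R initially, C_S(τ) = k₁C_{R0}/(k₂−k₁)·(e^(−k₁τ) − e^(−k₂τ)).
e^(−k₁τ) = e^(−1.27×0.788) = e^(−1.001) = 0.3676; e^(−k₂τ) = e^(−0.3081) = 0.7348.
C_S = 1.27×2.13/(0.391−1.27) × (0.3676−0.7348) = (-3.077)×(-0.3672) = 1.130 kmol/m³.
Y_S = C_S/C_{R0} = 1.130/2.13 = 0.531.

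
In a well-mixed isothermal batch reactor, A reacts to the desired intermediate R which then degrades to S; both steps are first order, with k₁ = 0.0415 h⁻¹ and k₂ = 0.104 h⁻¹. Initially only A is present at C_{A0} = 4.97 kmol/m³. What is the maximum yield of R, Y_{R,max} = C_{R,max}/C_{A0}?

Evaluating C_R at t_opt = ln(k₂/k₁)/(k₂−k₁) gives C_{R,max}/C_{A0} = (k₁/k₂)^[k₂/(k₂−k₁)].
= (0.0415/0.104)^(0.104/(0.104−0.0415)) = (0.3990)^(1.664) = 0.2168.

0.217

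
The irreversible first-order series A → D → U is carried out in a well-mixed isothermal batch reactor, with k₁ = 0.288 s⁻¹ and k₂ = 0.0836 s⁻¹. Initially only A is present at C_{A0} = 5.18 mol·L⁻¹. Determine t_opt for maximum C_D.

Setting dC_D/dt = 0 gives t_opt = ln(k₂/k₁)/(k₂−k₁).
= ln(0.0836/0.288)/(0.0836−0.288) = ln(0.2903)/-0.2044 = -1.237/-0.2044 = 6.05 s.

6.05 s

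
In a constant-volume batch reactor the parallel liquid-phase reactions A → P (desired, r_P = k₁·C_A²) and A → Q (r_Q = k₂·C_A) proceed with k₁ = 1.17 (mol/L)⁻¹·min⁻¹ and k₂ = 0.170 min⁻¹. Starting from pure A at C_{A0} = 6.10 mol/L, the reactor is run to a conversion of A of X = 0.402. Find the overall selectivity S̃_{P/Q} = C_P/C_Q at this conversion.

C_A = C_{A0}(1−X) = 3.648 mol/L.
Along a PFR/batch, dC_Q/dC_A = −r_Q/(r_P+r_Q) = −k₂/(k₂+k₁·C_A).
Integrating from C_{A0} to C_A: C_Q = (0.170/1.17)·ln[(0.170+1.17·6.10)/(0.170+1.17·3.65)] = 0.1453·ln(7.307/4.438) = 0.07245 mol/L.
Then C_P = (C_{A0}−C_A) − C_Q = 2.452 − 0.07245 = 2.380 mol/L.
S̃_{P/Q} = C_P/C_Q = 2.380/0.07245 = 32.8.

32.8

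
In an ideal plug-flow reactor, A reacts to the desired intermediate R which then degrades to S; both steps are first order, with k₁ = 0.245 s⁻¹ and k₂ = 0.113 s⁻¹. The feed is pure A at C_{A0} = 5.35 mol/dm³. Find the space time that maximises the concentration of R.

5.86 s

Setting dC_R/dτ = 0 gives τ_opt = ln(k₂/k₁)/(k₂−k₁).
= ln(0.113/0.245)/(0.113−0.245) = ln(0.4612)/-0.1320 = -0.7739/-0.1320 = 5.86 s.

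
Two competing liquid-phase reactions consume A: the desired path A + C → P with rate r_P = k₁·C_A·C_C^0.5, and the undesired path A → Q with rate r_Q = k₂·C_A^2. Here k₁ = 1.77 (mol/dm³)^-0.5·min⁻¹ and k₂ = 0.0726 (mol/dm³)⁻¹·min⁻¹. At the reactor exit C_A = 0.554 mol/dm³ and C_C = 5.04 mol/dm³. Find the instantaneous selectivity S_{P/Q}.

98.8

S_{P/Q} = r_P/r_Q = (k₁·C_A·C_C^0.5)/(k₂·C_A^2) = (k₁/k₂)·C_A⁻¹·C_C^0.5.
= (1.77×0.5540×5.040^0.5) / (0.0726×0.5540^2) = 2.201/0.02228 = 98.8.
The undesired path is higher order in A, so low C_A (CSTR or dilute feed) favours P.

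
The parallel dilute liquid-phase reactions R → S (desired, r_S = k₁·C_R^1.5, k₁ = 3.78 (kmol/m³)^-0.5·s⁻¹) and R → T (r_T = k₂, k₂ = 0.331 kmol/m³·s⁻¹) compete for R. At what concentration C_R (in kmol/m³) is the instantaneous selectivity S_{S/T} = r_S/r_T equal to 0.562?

S_{S/T} = (k₁/k₂)·C_R^1.5 ⇒ C_R = (S·k₂/k₁)^(1/1.5).
= (0.562×0.331/3.78)^(0.6667) = (0.04921)^(0.6667) = 0.134 kmol/m³.

0.134 kmol/m³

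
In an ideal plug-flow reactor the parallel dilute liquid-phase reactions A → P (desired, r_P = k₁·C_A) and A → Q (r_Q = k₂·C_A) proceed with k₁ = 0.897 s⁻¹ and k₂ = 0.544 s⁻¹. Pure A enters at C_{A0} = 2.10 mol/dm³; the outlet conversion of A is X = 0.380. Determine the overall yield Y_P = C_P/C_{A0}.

C_A = C_{A0}(1−X) = 1.302 mol/dm³.
Both paths are first order in A, so the instantaneous fraction to P is constant: dC_P/d(−C_A) = k₁/(k₁+k₂) = 0.6225.
C_P = 0.6225·(C_{A0}−C_A) = 0.6225×0.7980 = 0.497 mol/dm³.
Y_P = C_P/C_{A0} = 0.4967/2.10 = 0.237.

0.237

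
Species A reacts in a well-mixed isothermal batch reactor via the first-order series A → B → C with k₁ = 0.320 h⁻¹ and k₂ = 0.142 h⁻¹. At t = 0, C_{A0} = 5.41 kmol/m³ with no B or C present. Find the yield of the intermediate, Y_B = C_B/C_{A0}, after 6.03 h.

Solving the coupled first-order balances gives C_B(t) = [k₁/(k₂−k₁)]·C_{A0}·(e^(−k₁t) − e^(−k₂t)).
e^(−k₁t) = e^(−0.320×6.03) = e^(−1.930) = 0.1452; e^(−k₂t) = e^(−0.8563) = 0.4247.
C_B = 0.320×5.41/(0.142−0.320) × (0.1452−0.4247) = (-9.726)×(-0.2795) = 2.719 kmol/m³.
Y_B = C_B/C_{A0} = 2.719/5.41 = 0.503.

0.503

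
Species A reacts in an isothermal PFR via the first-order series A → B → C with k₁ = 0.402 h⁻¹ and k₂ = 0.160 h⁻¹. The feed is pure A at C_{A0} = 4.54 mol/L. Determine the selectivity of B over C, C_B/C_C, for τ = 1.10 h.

10.2

For first-order series with pure A initially, C_B(τ) = k₁C_{A0}/(k₂−k₁)·(e^(−k₁τ) − e^(−k₂τ)).
e^(−k₁τ) = e^(−0.402×1.10) = e^(−0.4422) = 0.6426; e^(−k₂τ) = e^(−0.1760) = 0.8386.
C_B = 0.402×4.54/(0.160−0.402) × (0.6426−0.8386) = (-7.542)×(-0.1960) = 1.478 mol/L.
C_A = C_{A0}e^(−k₁τ) = 2.917 mol/L, so C_C = C_{A0}−C_A−C_B = 0.1444 mol/L; C_B/C_C = 10.2.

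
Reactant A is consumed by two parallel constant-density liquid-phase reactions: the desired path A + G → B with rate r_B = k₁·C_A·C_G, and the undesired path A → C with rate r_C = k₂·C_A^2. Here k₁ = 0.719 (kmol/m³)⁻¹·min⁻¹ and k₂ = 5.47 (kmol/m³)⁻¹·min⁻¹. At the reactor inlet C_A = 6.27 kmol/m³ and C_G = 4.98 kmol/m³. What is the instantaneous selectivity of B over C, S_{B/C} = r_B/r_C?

0.104

S_{B/C} = r_B/r_C = (k₁·C_A·C_G)/(k₂·C_A^2) = (k₁/k₂)·C_A⁻¹·C_G.
= (0.719×6.270×4.980) / (5.47×6.270^2) = 22.45/215.0 = 0.104.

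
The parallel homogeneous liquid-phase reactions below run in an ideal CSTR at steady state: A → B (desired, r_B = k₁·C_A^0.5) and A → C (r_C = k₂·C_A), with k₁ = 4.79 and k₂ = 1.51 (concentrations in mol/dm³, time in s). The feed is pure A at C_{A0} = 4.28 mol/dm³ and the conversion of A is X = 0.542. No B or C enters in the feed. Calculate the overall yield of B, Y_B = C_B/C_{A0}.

0.376

Exit C_A = C_{A0}(1−X) = 4.28×0.458 = 1.960 mol/dm³.
In a CSTR the entire volume is at exit conditions, so r_B = 4.79×1.960^0.5 = 6.706 and r_C = 1.51×1.960 = 2.960.
Fraction of consumed A going to B: r_B/(r_B+r_C) = 0.6938.
C_B = 0.6938·C_{A0}·X = 0.6938×4.28×0.542 = 1.61 mol/dm³; Y_B = C_B/C_{A0} = 0.376.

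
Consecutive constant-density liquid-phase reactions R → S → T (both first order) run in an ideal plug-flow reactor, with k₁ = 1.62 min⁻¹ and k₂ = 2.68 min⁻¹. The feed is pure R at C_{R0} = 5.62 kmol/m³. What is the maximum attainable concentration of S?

1.57 kmol/m³

For a first-order series the maximum intermediate yield is C_{S,max}/C_{R0} = (k₁/k₂)^[k₂/(k₂−k₁)].
= (1.62/2.68)^(2.68/(2.68−1.62)) = (0.6045)^(2.528) = 0.2801.
C_{S,max} = 0.2801×5.62 = 1.57 kmol/m³.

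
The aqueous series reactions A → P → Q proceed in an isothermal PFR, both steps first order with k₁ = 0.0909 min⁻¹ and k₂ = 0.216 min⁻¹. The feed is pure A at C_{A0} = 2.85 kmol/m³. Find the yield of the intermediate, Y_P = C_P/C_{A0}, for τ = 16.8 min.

The intermediate concentration in a first-order A→B→C sequence is C_P = k₁C_{A0}(e^(−k₁τ) − e^(−k₂τ))/(k₂−k₁).
e^(−k₁τ) = e^(−0.0909×16.8) = e^(−1.527) = 0.2172; e^(−k₂τ) = e^(−3.629) = 0.02655.
C_P = 0.0909×2.85/(0.216−0.0909) × (0.2172−0.02655) = 2.071×0.1906 = 0.3947 kmol/m³.
Y_P = C_P/C_{A0} = 0.3947/2.85 = 0.139.

0.139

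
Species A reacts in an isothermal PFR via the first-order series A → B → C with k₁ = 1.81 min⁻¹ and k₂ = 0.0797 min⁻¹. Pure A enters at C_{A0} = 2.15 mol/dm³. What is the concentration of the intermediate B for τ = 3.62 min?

Solving the coupled first-order balances gives C_B(τ) = [k₁/(k₂−k₁)]·C_{A0}·(e^(−k₁τ) − e^(−k₂τ)).
e^(−k₁τ) = e^(−1.81×3.62) = e^(−6.552) = 0.001427; e^(−k₂τ) = e^(−0.2885) = 0.7494.
C_B = 1.81×2.15/(0.0797−1.81) × (0.001427−0.7494) = (-2.249)×(-0.7479) = 1.682 mol/dm³.

1.68 mol/dm³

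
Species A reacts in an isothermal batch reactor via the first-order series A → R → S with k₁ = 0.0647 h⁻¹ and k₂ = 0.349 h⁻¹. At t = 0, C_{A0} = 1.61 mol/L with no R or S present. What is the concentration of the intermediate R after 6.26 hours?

0.203 mol/L

The intermediate concentration in a first-order A→B→C sequence is C_R = k₁C_{A0}(e^(−k₁t) − e^(−k₂t))/(k₂−k₁).
e^(−k₁t) = e^(−0.0647×6.26) = e^(−0.4050) = 0.6670; e^(−k₂t) = e^(−2.185) = 0.1125.
C_R = 0.0647×1.61/(0.349−0.0647) × (0.6670−0.1125) = 0.3664×0.5545 = 0.2032 mol/L.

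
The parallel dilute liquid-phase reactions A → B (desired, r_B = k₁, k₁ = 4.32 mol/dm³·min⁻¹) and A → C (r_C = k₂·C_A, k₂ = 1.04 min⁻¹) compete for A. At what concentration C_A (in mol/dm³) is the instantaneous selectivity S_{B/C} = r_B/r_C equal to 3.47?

S_{B/C} = (k₁/k₂)·C_A⁻¹ ⇒ C_A = (S·k₂/k₁)^(-1).
= (3.47×1.04/4.32)^(-1) = (0.8354)^(-1) = 1.20 mol/dm³.

1.20 mol/dm³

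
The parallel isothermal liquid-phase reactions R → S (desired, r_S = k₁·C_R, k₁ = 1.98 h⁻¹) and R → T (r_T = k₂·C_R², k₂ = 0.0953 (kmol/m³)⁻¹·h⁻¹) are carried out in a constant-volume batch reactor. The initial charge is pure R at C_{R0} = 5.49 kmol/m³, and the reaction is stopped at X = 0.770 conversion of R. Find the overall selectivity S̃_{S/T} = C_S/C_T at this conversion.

C_R = C_{R0}(1−X) = 1.263 kmol/m³.
Along a PFR/batch, dC_S/dC_R = −r_S/(r_S+r_T) = −k₁/(k₁+k₂·C_R).
Integrating from C_{R0} to C_R: C_S = (1.98/0.0953)·ln[(1.98+0.0953·5.49)/(1.98+0.0953·1.26)] = 20.78·ln(2.503/2.100) = 3.646 kmol/m³.
C_T = (C_{R0}−C_R)−C_S = 0.5816 kmol/m³; S̃_{S/T} = 3.646/0.5816 = 6.27.

6.27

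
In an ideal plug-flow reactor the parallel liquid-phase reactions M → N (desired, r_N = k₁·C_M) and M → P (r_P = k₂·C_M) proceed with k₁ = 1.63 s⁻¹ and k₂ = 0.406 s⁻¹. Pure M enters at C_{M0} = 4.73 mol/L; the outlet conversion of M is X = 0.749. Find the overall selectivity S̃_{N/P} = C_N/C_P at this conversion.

C_M = C_{M0}(1−X) = 1.187 mol/L.
Both paths are first order in M, so the instantaneous fraction to N is constant: dC_N/d(−C_M) = k₁/(k₁+k₂) = 0.8006.
C_N = 0.8006·(C_{M0}−C_M) = 0.8006×3.543 = 2.84 mol/L.
C_P = (C_{M0}−C_M)−C_N = 0.7065 mol/L; S̃_{N/P} = 2.836/0.7065 = 4.01.

4.01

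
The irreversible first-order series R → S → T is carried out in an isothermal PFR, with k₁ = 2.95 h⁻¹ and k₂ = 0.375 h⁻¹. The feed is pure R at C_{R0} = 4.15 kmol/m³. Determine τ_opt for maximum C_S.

0.801 h

For first-order series the maximum of C_S occurs at τ_opt = ln(k₂/k₁)/(k₂−k₁).
= ln(0.375/2.95)/(0.375−2.95) = ln(0.1271)/-2.575 = -2.063/-2.575 = 0.801 h.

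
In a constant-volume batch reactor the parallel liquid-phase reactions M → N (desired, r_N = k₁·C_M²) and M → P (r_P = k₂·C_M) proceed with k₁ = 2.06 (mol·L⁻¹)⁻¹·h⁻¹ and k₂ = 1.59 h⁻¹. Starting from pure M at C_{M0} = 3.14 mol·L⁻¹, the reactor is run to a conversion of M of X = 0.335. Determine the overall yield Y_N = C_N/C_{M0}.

0.258

C_M = C_{M0}(1−X) = 2.088 mol·L⁻¹.
Along a PFR/batch, dC_P/dC_M = −r_P/(r_N+r_P) = −k₂/(k₂+k₁·C_M).
Integrating from C_{M0} to C_M: C_P = (1.59/2.06)·ln[(1.59+2.06·3.14)/(1.59+2.06·2.09)] = 0.7718·ln(8.058/5.891) = 0.2417 mol·L⁻¹.
Then C_N = (C_{M0}−C_M) − C_P = 1.052 − 0.2417 = 0.8102 mol·L⁻¹.
Y_N = C_N/C_{M0} = 0.8102/3.14 = 0.258.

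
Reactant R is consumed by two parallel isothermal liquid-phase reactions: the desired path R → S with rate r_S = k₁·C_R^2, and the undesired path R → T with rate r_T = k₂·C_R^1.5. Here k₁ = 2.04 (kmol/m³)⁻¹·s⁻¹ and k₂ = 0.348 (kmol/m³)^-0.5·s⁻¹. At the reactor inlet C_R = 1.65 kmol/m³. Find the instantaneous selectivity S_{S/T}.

S_{S/T} = r_S/r_T = (k₁·C_R^2)/(k₂·C_R^1.5) = (k₁/k₂)·C_R^0.5.
= (2.04×1.650^2) / (0.348×1.650^1.5) = 5.554/0.7376 = 7.53.

7.53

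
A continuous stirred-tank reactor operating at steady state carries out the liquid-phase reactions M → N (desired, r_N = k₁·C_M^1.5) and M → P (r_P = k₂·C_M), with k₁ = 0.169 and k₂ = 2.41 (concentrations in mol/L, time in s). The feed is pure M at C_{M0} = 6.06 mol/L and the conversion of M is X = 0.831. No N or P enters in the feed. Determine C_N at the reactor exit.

Exit C_M = C_{M0}(1−X) = 6.06×0.169 = 1.024 mol/L.
A CSTR operates uniformly at the exit composition, giving r_N = 0.1752 and r_P = 2.468 (each k·C_M^n at C_M = 1.024).
Fraction of consumed M going to N: r_N/(r_N+r_P) = 0.06626.
C_N = 0.06626·C_{M0}·X = 0.06626×6.06×0.831 = 0.334 mol/L.

0.334 mol/L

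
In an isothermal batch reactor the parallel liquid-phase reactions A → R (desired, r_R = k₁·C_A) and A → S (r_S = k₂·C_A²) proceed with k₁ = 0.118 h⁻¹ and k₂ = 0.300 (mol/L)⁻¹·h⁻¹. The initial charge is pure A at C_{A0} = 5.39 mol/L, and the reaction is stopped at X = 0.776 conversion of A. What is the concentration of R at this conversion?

0.505 mol/L

C_A = C_{A0}(1−X) = 1.207 mol/L.
Along a PFR/batch, dC_R/dC_A = −r_R/(r_R+r_S) = −k₁/(k₁+k₂·C_A).
Integrating from C_{A0} to C_A: C_R = (0.118/0.300)·ln[(0.118+0.300·5.39)/(0.118+0.300·1.21)] = 0.3933·ln(1.735/0.4802) = 0.5053 mol/L.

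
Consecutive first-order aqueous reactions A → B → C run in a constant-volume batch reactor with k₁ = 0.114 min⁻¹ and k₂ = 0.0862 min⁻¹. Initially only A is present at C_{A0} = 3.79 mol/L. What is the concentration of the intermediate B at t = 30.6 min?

0.637 mol/L

The intermediate concentration in a first-order A→B→C sequence is C_B = k₁C_{A0}(e^(−k₁t) − e^(−k₂t))/(k₂−k₁).
e^(−k₁t) = e^(−0.114×30.6) = e^(−3.488) = 0.03055; e^(−k₂t) = e^(−2.638) = 0.07152.
C_B = 0.114×3.79/(0.0862−0.114) × (0.03055−0.07152) = (-15.54)×(-0.04097) = 0.6368 mol/L.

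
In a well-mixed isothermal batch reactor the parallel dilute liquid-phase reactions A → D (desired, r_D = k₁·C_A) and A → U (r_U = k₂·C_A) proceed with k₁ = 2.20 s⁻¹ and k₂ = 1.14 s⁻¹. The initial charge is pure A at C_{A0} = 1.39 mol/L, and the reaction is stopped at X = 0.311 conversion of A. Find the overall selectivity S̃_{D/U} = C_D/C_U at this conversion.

C_A = C_{A0}(1−X) = 0.9577 mol/L.
Both paths are first order in A, so the instantaneous fraction to D is constant: dC_D/d(−C_A) = k₁/(k₁+k₂) = 0.6587.
C_D = 0.6587·(C_{A0}−C_A) = 0.6587×0.4323 = 0.285 mol/L.
C_U = (C_{A0}−C_A)−C_D = 0.1475 mol/L; S̃_{D/U} = 0.2847/0.1475 = 1.93.

1.93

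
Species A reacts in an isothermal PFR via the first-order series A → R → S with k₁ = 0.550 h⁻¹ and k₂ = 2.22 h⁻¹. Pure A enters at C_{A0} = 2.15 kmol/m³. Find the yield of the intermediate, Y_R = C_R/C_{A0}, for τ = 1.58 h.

0.128

Solving the coupled first-order balances gives C_R(τ) = [k₁/(k₂−k₁)]·C_{A0}·(e^(−k₁τ) − e^(−k₂τ)).
e^(−k₁τ) = e^(−0.550×1.58) = e^(−0.8690) = 0.4194; e^(−k₂τ) = e^(−3.508) = 0.02997.
C_R = 0.550×2.15/(2.22−0.550) × (0.4194−0.02997) = 0.7081×0.3894 = 0.2757 kmol/m³.
Y_R = C_R/C_{A0} = 0.2757/2.15 = 0.128.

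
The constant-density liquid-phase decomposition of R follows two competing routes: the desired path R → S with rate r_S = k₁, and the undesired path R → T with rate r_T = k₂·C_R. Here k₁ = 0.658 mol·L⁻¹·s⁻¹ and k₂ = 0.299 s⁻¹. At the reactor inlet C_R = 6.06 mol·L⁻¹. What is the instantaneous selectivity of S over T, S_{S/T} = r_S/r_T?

S_{S/T} = r_S/r_T = (k₁)/(k₂·C_R) = (k₁/k₂)·C_R⁻¹.
= (0.658) / (0.299×6.060) = 0.6580/1.812 = 0.363.
The undesired path is higher order in R, so low C_R (CSTR or dilute feed) favours S.

0.363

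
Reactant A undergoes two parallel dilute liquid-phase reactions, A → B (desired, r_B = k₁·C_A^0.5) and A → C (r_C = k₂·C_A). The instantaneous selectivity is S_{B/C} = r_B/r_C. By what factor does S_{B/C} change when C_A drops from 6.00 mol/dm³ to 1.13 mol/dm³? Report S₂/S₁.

S_{B/C} = (k₁/k₂)·C_A^-0.5, so S₂/S₁ = (C_{A,2}/C_{A,1})^-0.5.
= (1.13/6.00)^(-0.5) = (0.1883)^(-0.5) = 2.30.

2.30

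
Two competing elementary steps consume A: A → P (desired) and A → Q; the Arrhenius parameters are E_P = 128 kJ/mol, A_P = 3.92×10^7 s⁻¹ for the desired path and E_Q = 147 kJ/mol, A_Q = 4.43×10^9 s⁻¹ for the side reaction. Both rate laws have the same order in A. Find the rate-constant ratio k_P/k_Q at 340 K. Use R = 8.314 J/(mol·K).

7.34

Since both paths have the same order in A, the concentration cancels and S_{P/Q} = k_P/k_Q = (A_P/A_Q)·exp[(E_Q−E_P)/(RT)].
(E_Q−E_P)/(RT) = (147−128)×10³/(8.314×340) = 19000/2827 = 6.721.
k_P/k_Q = (3.92×10^7/4.43×10^9)·exp(6.721) = 0.008849 × 830.0 = 7.34.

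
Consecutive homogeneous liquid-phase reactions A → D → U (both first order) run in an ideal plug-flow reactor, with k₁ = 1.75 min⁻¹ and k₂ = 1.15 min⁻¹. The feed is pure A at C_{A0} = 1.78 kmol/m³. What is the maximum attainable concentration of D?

Evaluating C_D at τ_opt = ln(k₂/k₁)/(k₂−k₁) gives C_{D,max}/C_{A0} = (k₁/k₂)^[k₂/(k₂−k₁)].
= (1.75/1.15)^(1.15/(1.15−1.75)) = (1.522)^(-1.917) = 0.4472.
C_{D,max} = 0.4472×1.78 = 0.796 kmol/m³.

0.796 kmol/m³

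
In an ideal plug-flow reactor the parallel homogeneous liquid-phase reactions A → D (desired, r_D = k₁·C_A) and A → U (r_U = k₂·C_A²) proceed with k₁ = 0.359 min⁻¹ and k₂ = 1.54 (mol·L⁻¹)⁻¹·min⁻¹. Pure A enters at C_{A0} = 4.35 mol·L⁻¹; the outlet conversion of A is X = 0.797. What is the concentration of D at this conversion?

0.329 mol·L⁻¹

C_A = C_{A0}(1−X) = 0.8830 mol·L⁻¹.
Along a PFR/batch, dC_D/dC_A = −r_D/(r_D+r_U) = −k₁/(k₁+k₂·C_A).
Integrating from C_{A0} to C_A: C_D = (0.359/1.54)·ln[(0.359+1.54·4.35)/(0.359+1.54·0.883)] = 0.2331·ln(7.058/1.719) = 0.3293 mol·L⁻¹.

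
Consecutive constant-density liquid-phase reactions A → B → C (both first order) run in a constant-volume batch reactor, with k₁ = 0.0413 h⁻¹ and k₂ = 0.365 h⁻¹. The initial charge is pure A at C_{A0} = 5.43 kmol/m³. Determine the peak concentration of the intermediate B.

0.465 kmol/m³

Evaluating C_B at t_opt = ln(k₂/k₁)/(k₂−k₁) gives C_{B,max}/C_{A0} = (k₁/k₂)^[k₂/(k₂−k₁)].
= (0.0413/0.365)^(0.365/(0.365−0.0413)) = (0.1132)^(1.128) = 0.08569.
C_{B,max} = 0.08569×5.43 = 0.465 kmol/m³.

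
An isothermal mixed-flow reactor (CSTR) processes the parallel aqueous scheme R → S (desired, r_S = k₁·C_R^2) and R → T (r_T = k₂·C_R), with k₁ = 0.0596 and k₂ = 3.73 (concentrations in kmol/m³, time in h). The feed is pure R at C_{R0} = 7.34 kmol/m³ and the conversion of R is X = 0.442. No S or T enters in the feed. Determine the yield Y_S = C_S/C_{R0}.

Exit C_R = C_{R0}(1−X) = 7.34×0.558 = 4.096 kmol/m³.
In a CSTR the entire volume is at exit conditions, so r_S = 0.0596×4.096^2 = 0.9998 and r_T = 3.73×4.096 = 15.28.
Fraction of consumed R going to S: r_S/(r_S+r_T) = 0.06142.
C_S = 0.06142·C_{R0}·X = 0.06142×7.34×0.442 = 0.199 kmol/m³; Y_S = C_S/C_{R0} = 0.0271.

0.0271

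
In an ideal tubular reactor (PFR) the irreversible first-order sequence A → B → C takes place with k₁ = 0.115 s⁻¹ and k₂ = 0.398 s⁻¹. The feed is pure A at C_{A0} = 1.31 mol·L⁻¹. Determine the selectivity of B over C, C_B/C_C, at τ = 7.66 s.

For first-order series with pure A initially, C_B(τ) = k₁C_{A0}/(k₂−k₁)·(e^(−k₁τ) − e^(−k₂τ)).
e^(−k₁τ) = e^(−0.115×7.66) = e^(−0.8809) = 0.4144; e^(−k₂τ) = e^(−3.049) = 0.04742.
C_B = 0.115×1.31/(0.398−0.115) × (0.4144−0.04742) = 0.5323×0.3670 = 0.1954 mol·L⁻¹.
C_A = C_{A0}e^(−k₁τ) = 0.5429 mol·L⁻¹, so C_C = C_{A0}−C_A−C_B = 0.5718 mol·L⁻¹; C_B/C_C = 0.342.

0.342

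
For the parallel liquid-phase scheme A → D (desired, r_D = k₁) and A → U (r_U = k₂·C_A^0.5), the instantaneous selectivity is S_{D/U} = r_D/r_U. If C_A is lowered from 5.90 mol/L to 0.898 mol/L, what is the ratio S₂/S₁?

2.56

S_{D/U} = (k₁/k₂)·C_A^-0.5, so S₂/S₁ = (C_{A,2}/C_{A,1})^-0.5.
= (0.898/5.90)^(-0.5) = (0.1522)^(-0.5) = 2.56.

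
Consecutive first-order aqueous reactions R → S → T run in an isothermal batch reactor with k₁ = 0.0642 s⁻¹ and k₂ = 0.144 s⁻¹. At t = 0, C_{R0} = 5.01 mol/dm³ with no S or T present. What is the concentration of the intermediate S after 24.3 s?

0.725 mol/dm³

The intermediate concentration in a first-order A→B→C sequence is C_S = k₁C_{R0}(e^(−k₁t) − e^(−k₂t))/(k₂−k₁).
e^(−k₁t) = e^(−0.0642×24.3) = e^(−1.560) = 0.2101; e^(−k₂t) = e^(−3.499) = 0.03022.
C_S = 0.0642×5.01/(0.144−0.0642) × (0.2101−0.03022) = 4.031×0.1799 = 0.7251 mol/dm³.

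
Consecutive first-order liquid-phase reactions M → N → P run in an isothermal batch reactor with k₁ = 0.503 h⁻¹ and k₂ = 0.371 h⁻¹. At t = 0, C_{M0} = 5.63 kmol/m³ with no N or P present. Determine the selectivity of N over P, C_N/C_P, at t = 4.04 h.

The intermediate concentration in a first-order A→B→C sequence is C_N = k₁C_{M0}(e^(−k₁t) − e^(−k₂t))/(k₂−k₁).
e^(−k₁t) = e^(−0.503×4.04) = e^(−2.032) = 0.1311; e^(−k₂t) = e^(−1.499) = 0.2234.
C_N = 0.503×5.63/(0.371−0.503) × (0.1311−0.2234) = (-21.45)×(-0.09233) = 1.981 kmol/m³.
C_M = C_{M0}e^(−k₁t) = 0.7379 kmol/m³, so C_P = C_{M0}−C_M−C_N = 2.911 kmol/m³; C_N/C_P = 0.680.

0.680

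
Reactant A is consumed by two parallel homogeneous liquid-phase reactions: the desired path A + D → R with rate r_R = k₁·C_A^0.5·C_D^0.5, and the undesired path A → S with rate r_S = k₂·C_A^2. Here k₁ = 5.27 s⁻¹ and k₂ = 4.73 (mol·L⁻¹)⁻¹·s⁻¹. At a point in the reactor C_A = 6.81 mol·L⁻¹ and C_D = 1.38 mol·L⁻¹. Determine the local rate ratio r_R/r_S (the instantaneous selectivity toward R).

0.0736

S_{R/S} = r_R/r_S = (k₁·C_A^0.5·C_D^0.5)/(k₂·C_A^2) = (k₁/k₂)·C_A^-1.5·C_D^0.5.
= (5.27×6.810^0.5×1.380^0.5) / (4.73×6.810^2) = 16.16/219.4 = 0.0736.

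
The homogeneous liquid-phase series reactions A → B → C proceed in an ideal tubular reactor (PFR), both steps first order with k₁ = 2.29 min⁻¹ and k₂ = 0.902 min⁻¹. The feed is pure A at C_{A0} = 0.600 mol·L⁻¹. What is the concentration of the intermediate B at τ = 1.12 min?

0.284 mol·L⁻¹

Solving the coupled first-order balances gives C_B(τ) = [k₁/(k₂−k₁)]·C_{A0}·(e^(−k₁τ) − e^(−k₂τ)).
e^(−k₁τ) = e^(−2.29×1.12) = e^(−2.565) = 0.07693; e^(−k₂τ) = e^(−1.010) = 0.3641.
C_B = 2.29×0.600/(0.902−2.29) × (0.07693−0.3641) = (-0.9899)×(-0.2872) = 0.2843 mol·L⁻¹.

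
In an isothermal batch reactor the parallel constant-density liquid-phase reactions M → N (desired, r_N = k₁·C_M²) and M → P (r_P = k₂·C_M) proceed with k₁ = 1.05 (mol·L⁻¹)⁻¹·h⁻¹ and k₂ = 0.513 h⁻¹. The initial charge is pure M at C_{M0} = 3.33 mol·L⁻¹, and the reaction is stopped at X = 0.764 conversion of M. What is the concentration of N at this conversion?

C_M = C_{M0}(1−X) = 0.7859 mol·L⁻¹.
Along a PFR/batch, dC_P/dC_M = −r_P/(r_N+r_P) = −k₂/(k₂+k₁·C_M).
Integrating from C_{M0} to C_M: C_P = (0.513/1.05)·ln[(0.513+1.05·3.33)/(0.513+1.05·0.786)] = 0.4886·ln(4.010/1.338) = 0.5361 mol·L⁻¹.
Then C_N = (C_{M0}−C_M) − C_P = 2.544 − 0.5361 = 2.008 mol·L⁻¹.

2.01 mol·L⁻¹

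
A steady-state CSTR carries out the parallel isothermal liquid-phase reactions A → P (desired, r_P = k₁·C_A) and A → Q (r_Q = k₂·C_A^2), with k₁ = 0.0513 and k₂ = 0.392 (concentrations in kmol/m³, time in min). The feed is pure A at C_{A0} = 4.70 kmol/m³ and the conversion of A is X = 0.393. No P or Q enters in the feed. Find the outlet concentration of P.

Exit C_A = C_{A0}(1−X) = 4.70×0.607 = 2.853 kmol/m³.
A CSTR operates uniformly at the exit composition, giving r_P = 0.1464 and r_Q = 3.191 (each k·C_A^n at C_A = 2.853).
Fraction of consumed A going to P: r_P/(r_P+r_Q) = 0.04386.
C_P = 0.04386·C_{A0}·X = 0.04386×4.70×0.393 = 0.0810 kmol/m³.

0.0810 kmol/m³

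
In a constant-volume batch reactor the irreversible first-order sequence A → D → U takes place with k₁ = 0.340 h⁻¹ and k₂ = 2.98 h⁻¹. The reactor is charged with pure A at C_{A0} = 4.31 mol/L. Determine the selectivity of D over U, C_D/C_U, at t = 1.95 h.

For first-order series with pure A initially, C_D(t) = k₁C_{A0}/(k₂−k₁)·(e^(−k₁t) − e^(−k₂t)).
e^(−k₁t) = e^(−0.340×1.95) = e^(−0.6630) = 0.5153; e^(−k₂t) = e^(−5.811) = 0.002994.
C_D = 0.340×4.31/(2.98−0.340) × (0.5153−0.002994) = 0.5551×0.5123 = 0.2844 mol/L.
C_A = C_{A0}e^(−k₁t) = 2.221 mol/L, so C_U = C_{A0}−C_A−C_D = 1.805 mol/L; C_D/C_U = 0.158.

0.158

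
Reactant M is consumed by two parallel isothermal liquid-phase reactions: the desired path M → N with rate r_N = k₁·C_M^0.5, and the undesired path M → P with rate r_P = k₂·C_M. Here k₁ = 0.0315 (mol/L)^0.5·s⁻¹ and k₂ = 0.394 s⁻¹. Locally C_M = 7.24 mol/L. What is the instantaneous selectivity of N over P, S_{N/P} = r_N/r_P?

S_{N/P} = r_N/r_P = (k₁·C_M^0.5)/(k₂·C_M) = (k₁/k₂)·C_M^-0.5.
= (0.0315×7.240^0.5) / (0.394×7.240) = 0.08476/2.853 = 0.0297.

0.0297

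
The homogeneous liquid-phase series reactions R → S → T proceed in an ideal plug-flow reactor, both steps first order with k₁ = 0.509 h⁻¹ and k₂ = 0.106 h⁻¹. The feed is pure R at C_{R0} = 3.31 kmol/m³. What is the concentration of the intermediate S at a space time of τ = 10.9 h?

1.30 kmol/m³

The intermediate concentration in a first-order A→B→C sequence is C_S = k₁C_{R0}(e^(−k₁τ) − e^(−k₂τ))/(k₂−k₁).
e^(−k₁τ) = e^(−0.509×10.9) = e^(−5.548) = 0.003895; e^(−k₂τ) = e^(−1.155) = 0.3149.
C_S = 0.509×3.31/(0.106−0.509) × (0.003895−0.3149) = (-4.181)×(-0.3110) = 1.300 kmol/m³.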